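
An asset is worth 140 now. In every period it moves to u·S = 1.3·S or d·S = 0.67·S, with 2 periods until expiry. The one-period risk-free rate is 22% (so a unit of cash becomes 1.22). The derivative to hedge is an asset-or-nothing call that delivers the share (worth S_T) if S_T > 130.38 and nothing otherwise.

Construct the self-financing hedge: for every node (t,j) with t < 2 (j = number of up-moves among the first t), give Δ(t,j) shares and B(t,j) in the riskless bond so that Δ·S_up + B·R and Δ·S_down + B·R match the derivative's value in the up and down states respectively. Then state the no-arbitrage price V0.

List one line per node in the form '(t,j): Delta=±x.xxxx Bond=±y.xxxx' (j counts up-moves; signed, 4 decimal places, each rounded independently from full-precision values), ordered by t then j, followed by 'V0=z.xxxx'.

(0,0): Delta=1.9196 Bond=-147.5881
(1,0): Delta=0.0000 Bond=0.0000
(1,1): Delta=2.0635 Bond=-206.2477
V0=121.1544

Risk-neutral probability p* = (R−d)/(u−d) = (1.22−0.67)/(1.3−0.67) = 0.8730.
Payoff layer (t=2): V(2,0)=0.0000, V(2,1)=0.0000, V(2,2)=236.6000
(1,0): S=93.8000. Δ = (V_up−V_dn)/(S_up−S_dn) = (0.0000−0.0000)/(121.9400−62.8460) = 0.0000. V = [p*·0.0000 + (1−p*)·0.0000]/1.22 = 0.0000. B = V − Δ·S = 0.0000.
(1,1): S=182.0000. Δ = (V_up−V_dn)/(S_up−S_dn) = (236.6000−0.0000)/(236.6000−121.9400) = 2.0635. V = [p*·236.6000 + (1−p*)·0.0000]/1.22 = 169.3078. B = V − Δ·S = -206.2477.
(0,0): S=140.0000. Δ = (V_up−V_dn)/(S_up−S_dn) = (169.3078−0.0000)/(182.0000−93.8000) = 1.9196. V = [p*·169.3078 + (1−p*)·0.0000]/1.22 = 121.1544. B = V − Δ·S = -147.5881.
The time-0 hedge costs 121.1544, which is the no-arbitrage price.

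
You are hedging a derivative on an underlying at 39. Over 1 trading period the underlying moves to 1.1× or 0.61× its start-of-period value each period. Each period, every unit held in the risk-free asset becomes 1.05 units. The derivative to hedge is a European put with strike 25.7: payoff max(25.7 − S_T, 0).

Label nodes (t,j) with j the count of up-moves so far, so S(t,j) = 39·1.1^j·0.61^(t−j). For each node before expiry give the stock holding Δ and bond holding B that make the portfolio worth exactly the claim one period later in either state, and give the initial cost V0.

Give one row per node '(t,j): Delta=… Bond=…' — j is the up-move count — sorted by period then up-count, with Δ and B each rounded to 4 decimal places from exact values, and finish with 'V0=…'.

Risk-neutral probability p* = (R−d)/(u−d) = (1.05−0.61)/(1.1−0.61) = 0.8980.
Payoff layer (t=1): V(1,0)=1.9100, V(1,1)=0.0000
  t=0,j=0: stock 39.0000 → up 42.9000 (V=0.0000), down 23.7900 (V=1.9100). Price 0.1856; hedge Δ=-0.0999, bond B=4.0836.
Each (Δ,B) replicates both successor values, so the strategy is self-financing and V0 is arbitrage-free.

(0,0): Delta=-0.0999 Bond=4.0836
V0=0.1856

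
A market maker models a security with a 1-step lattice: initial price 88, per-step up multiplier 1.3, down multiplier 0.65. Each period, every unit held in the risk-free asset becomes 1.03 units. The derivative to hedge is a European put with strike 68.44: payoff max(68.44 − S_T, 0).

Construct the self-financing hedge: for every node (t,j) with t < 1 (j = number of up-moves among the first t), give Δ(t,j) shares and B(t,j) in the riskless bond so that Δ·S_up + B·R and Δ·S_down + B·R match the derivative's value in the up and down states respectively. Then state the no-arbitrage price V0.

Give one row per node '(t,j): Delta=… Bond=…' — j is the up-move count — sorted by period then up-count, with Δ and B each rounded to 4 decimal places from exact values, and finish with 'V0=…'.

(0,0): Delta=-0.1965 Bond=21.8252
V0=4.5329

Under the risk-neutral measure, an up-move has probability p* = (R−d)/(u−d) = 0.5846 and values discount at R = 1.03.
Terminal values V(1,·): V(1,0)=11.2400, V(1,1)=0.0000
(0,0): S=88.0000. Δ = (V_up−V_dn)/(S_up−S_dn) = (0.0000−11.2400)/(114.4000−57.2000) = -0.1965. V = [p*·0.0000 + (1−p*)·11.2400]/1.03 = 4.5329. B = V − Δ·S = 21.8252.
The time-0 hedge costs 4.5329, which is the no-arbitrage price.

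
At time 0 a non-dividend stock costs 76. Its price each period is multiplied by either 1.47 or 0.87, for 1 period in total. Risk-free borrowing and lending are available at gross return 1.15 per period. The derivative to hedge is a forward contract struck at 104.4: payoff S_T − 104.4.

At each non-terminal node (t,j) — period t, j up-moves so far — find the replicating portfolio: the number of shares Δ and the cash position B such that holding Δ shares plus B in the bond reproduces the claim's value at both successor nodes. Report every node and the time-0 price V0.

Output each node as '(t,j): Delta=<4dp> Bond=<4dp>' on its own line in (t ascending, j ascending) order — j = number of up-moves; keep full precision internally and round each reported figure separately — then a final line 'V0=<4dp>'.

No-arbitrage ⇒ martingale measure with p* = (R−d)/(u−d) = 0.4667.
At expiry t=1: V(1,0)=-38.2800, V(1,1)=7.3200
Node (0,0) S=76.0000: V=(p*·7.3200+(1−p*)·-38.2800)/1.15=-14.7826; Δ=(7.3200−-38.2800)/(111.7200−66.1200)=1.0000; B=V−Δ·S=-90.7826
Check: Δ(0,0)·S0 + B(0,0) = -14.7826 = V0.

(0,0): Delta=1.0000 Bond=-90.7826
V0=-14.7826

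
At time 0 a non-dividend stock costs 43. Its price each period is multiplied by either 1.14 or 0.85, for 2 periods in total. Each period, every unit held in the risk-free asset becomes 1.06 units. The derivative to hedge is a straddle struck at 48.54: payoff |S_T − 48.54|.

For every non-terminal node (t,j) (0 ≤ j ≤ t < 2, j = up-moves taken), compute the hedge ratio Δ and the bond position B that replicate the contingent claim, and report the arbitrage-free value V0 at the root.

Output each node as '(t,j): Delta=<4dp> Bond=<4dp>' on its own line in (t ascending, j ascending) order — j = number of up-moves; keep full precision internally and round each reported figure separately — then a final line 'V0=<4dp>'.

(0,0): Delta=-0.1955 Bond=15.4594
(1,0): Delta=-1.0000 Bond=45.7925
(1,1): Delta=0.0330 Bond=5.1849
V0=7.0541

Since d<R<u, set p* = (R−d)/(u−d) = 0.7241; price each node as the discounted p*-expectation of its children.
At expiry t=2: V(2,0)=17.4725, V(2,1)=6.8730, V(2,2)=7.3428
(1,0): S=36.5500. Δ = (V_up−V_dn)/(S_up−S_dn) = (6.8730−17.4725)/(41.6670−31.0675) = -1.0000. V = [p*·6.8730 + (1−p*)·17.4725]/1.06 = 9.2425. B = V − Δ·S = 45.7925.
(1,1): S=49.0200. Δ = (V_up−V_dn)/(S_up−S_dn) = (7.3428−6.8730)/(55.8828−41.6670) = 0.0330. V = [p*·7.3428 + (1−p*)·6.8730]/1.06 = 6.8049. B = V − Δ·S = 5.1849.
(0,0): S=43.0000. Δ = (V_up−V_dn)/(S_up−S_dn) = (6.8049−9.2425)/(49.0200−36.5500) = -0.1955. V = [p*·6.8049 + (1−p*)·9.2425]/1.06 = 7.0541. B = V − Δ·S = 15.4594.
The time-0 hedge costs 7.0541, which is the no-arbitrage price.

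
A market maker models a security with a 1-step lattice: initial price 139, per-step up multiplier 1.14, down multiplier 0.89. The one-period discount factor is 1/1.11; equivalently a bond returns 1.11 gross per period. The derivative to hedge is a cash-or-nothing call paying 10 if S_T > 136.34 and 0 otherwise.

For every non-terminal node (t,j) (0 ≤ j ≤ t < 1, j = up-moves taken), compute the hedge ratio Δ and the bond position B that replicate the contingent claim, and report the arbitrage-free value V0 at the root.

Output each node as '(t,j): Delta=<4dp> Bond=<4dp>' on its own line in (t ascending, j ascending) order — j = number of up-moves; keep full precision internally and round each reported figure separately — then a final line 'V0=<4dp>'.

(0,0): Delta=0.2878 Bond=-32.0721
V0=7.9279

Risk-neutral probability p* = (R−d)/(u−d) = (1.11−0.89)/(1.14−0.89) = 0.8800.
At expiry t=1: V(1,0)=0.0000, V(1,1)=10.0000
  t=0,j=0: stock 139.0000 → up 158.4600 (V=10.0000), down 123.7100 (V=0.0000). Price 7.9279; hedge Δ=0.2878, bond B=-32.0721.
Each (Δ,B) replicates both successor values, so the strategy is self-financing and V0 is arbitrage-free.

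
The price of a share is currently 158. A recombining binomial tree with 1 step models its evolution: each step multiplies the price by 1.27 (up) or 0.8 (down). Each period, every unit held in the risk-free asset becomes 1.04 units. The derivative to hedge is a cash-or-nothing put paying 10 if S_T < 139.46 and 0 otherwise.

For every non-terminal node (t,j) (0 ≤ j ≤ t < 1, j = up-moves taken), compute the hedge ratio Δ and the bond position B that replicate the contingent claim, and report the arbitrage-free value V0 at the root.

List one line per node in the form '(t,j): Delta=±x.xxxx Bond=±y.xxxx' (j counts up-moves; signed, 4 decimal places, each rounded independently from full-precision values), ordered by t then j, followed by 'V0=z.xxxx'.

Under the risk-neutral measure, an up-move has probability p* = (R−d)/(u−d) = 0.5106 and values discount at R = 1.04.
Terminal payoffs: V(1,0)=10.0000, V(1,1)=0.0000
Node (0,0) S=158.0000: V=(p*·0.0000+(1−p*)·10.0000)/1.04=4.7054; Δ=(0.0000−10.0000)/(200.6600−126.4000)=-0.1347; B=V−Δ·S=25.9820
The time-0 hedge costs 4.7054, which is the no-arbitrage price.

(0,0): Delta=-0.1347 Bond=25.9820
V0=4.7054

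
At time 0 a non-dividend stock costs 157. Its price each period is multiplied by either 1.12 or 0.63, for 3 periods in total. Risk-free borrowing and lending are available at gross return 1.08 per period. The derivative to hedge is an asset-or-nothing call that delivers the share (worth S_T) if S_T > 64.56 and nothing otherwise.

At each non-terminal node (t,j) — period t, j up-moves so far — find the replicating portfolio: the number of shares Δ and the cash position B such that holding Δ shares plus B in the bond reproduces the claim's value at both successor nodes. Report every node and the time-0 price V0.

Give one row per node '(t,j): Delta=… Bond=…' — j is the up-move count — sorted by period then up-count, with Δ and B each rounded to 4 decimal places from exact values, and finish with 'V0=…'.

(0,0): Delta=1.0029 Bond=-0.4747
(1,0): Delta=1.0612 Bond=-6.2800
(1,1): Delta=1.0000 Bond=0.0000
(2,0): Delta=2.2857 Bond=-83.0844
(2,1): Delta=1.0000 Bond=0.0000
(2,2): Delta=1.0000 Bond=0.0000
V0=156.9830

Since d<R<u, set p* = (R−d)/(u−d) = 0.9184; price each node as the discounted p*-expectation of its children.
At expiry t=3: V(3,0)=0.0000, V(3,1)=69.7909, V(3,2)=124.0727, V(3,3)=220.5737
(2,0): S=62.3133. Δ = (V_up−V_dn)/(S_up−S_dn) = (69.7909−0.0000)/(69.7909−39.2574) = 2.2857. V = [p*·69.7909 + (1−p*)·0.0000]/1.08 = 59.3460. B = V − Δ·S = -83.0844.
(2,1): S=110.7792. Δ = (V_up−V_dn)/(S_up−S_dn) = (124.0727−69.7909)/(124.0727−69.7909) = 1.0000. V = [p*·124.0727 + (1−p*)·69.7909]/1.08 = 110.7792. B = V − Δ·S = 0.0000.
(2,2): S=196.9408. Δ = (V_up−V_dn)/(S_up−S_dn) = (220.5737−124.0727)/(220.5737−124.0727) = 1.0000. V = [p*·220.5737 + (1−p*)·124.0727]/1.08 = 196.9408. B = V − Δ·S = 0.0000.
(1,0): S=98.9100. Δ = (V_up−V_dn)/(S_up−S_dn) = (110.7792−59.3460)/(110.7792−62.3133) = 1.0612. V = [p*·110.7792 + (1−p*)·59.3460]/1.08 = 98.6857. B = V − Δ·S = -6.2800.
(1,1): S=175.8400. Δ = (V_up−V_dn)/(S_up−S_dn) = (196.9408−110.7792)/(196.9408−110.7792) = 1.0000. V = [p*·196.9408 + (1−p*)·110.7792]/1.08 = 175.8400. B = V − Δ·S = 0.0000.
(0,0): S=157.0000. Δ = (V_up−V_dn)/(S_up−S_dn) = (175.8400−98.6857)/(175.8400−98.9100) = 1.0029. V = [p*·175.8400 + (1−p*)·98.6857]/1.08 = 156.9830. B = V − Δ·S = -0.4747.
Self-financing check: at every node Δ·S+B equals the discounted successor values.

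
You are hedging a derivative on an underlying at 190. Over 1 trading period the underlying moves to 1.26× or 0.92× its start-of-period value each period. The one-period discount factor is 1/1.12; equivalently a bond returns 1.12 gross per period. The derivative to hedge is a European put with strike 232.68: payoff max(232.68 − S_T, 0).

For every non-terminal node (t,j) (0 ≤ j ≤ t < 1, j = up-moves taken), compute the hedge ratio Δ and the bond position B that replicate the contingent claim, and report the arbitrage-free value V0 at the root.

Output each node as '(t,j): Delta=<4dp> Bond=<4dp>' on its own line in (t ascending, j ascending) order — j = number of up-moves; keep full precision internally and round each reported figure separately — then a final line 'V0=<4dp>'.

The replicating-portfolio and risk-neutral prices coincide; use p* = (1.12−0.92)/(1.26−0.92) = 0.5882 for the latter.
Terminal values V(1,·): V(1,0)=57.8800, V(1,1)=0.0000
  t=0,j=0: stock 190.0000 → up 239.4000 (V=0.0000), down 174.8000 (V=57.8800). Price 21.2794; hedge Δ=-0.8960, bond B=191.5147.
Check: Δ(0,0)·S0 + B(0,0) = 21.2794 = V0.

(0,0): Delta=-0.8960 Bond=191.5147
V0=21.2794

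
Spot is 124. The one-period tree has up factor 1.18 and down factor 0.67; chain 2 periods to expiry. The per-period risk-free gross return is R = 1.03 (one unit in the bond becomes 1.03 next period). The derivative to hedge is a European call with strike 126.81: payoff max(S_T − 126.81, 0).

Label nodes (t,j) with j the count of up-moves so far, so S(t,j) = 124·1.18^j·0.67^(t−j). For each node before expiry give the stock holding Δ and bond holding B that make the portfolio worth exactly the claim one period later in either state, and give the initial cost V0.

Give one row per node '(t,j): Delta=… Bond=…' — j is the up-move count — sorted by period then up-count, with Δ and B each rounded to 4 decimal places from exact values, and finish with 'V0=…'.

No-arbitrage ⇒ martingale measure with p* = (R−d)/(u−d) = 0.7059.
Terminal values V(2,·): V(2,0)=0.0000, V(2,1)=0.0000, V(2,2)=45.8476
  t=1,j=0: stock 83.0800 → up 98.0344 (V=0.0000), down 55.6636 (V=0.0000). Price 0.0000; hedge Δ=0.0000, bond B=0.0000.
  t=1,j=1: stock 146.3200 → up 172.6576 (V=45.8476), down 98.0344 (V=0.0000). Price 31.4204; hedge Δ=0.6144, bond B=-58.4769.
  t=0,j=0: stock 124.0000 → up 146.3200 (V=31.4204), down 83.0800 (V=0.0000). Price 21.5331; hedge Δ=0.4968, bond B=-40.0755.
Each (Δ,B) replicates both successor values, so the strategy is self-financing and V0 is arbitrage-free.

(0,0): Delta=0.4968 Bond=-40.0755
(1,0): Delta=0.0000 Bond=0.0000
(1,1): Delta=0.6144 Bond=-58.4769
V0=21.5331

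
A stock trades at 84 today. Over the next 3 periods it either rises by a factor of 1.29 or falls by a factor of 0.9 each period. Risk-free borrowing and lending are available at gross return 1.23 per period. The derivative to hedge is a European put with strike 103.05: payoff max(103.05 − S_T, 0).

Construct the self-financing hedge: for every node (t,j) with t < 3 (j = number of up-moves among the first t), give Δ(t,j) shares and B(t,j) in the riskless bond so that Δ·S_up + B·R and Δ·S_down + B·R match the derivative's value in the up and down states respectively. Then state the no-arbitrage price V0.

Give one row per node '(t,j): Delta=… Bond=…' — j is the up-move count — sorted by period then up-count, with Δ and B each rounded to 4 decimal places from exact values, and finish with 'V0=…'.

No-arbitrage ⇒ martingale measure with p* = (R−d)/(u−d) = 0.8462.
Terminal values V(3,·): V(3,0)=41.8140, V(3,1)=15.2784, V(3,2)=0.0000, V(3,3)=0.0000
  t=2,j=0: stock 68.0400 → up 87.7716 (V=15.2784), down 61.2360 (V=41.8140). Price 15.7405; hedge Δ=-1.0000, bond B=83.7805.
  t=2,j=1: stock 97.5240 → up 125.8060 (V=0.0000), down 87.7716 (V=15.2784). Price 1.9110; hedge Δ=-0.4017, bond B=41.0864.
  t=2,j=2: stock 139.7844 → up 180.3219 (V=0.0000), down 125.8060 (V=0.0000). Price 0.0000; hedge Δ=0.0000, bond B=0.0000.
  t=1,j=0: stock 75.6000 → up 97.5240 (V=1.9110), down 68.0400 (V=15.7405). Price 3.2834; hedge Δ=-0.4691, bond B=38.7437.
  t=1,j=1: stock 108.3600 → up 139.7844 (V=0.0000), down 97.5240 (V=1.9110). Price 0.2390; hedge Δ=-0.0452, bond B=5.1390.
  t=0,j=0: stock 84.0000 → up 108.3600 (V=0.2390), down 75.6000 (V=3.2834). Price 0.5751; hedge Δ=-0.0929, bond B=8.3813.
Self-financing check: at every node Δ·S+B equals the discounted successor values.

(0,0): Delta=-0.0929 Bond=8.3813
(1,0): Delta=-0.4691 Bond=38.7437
(1,1): Delta=-0.0452 Bond=5.1390
(2,0): Delta=-1.0000 Bond=83.7805
(2,1): Delta=-0.4017 Bond=41.0864
(2,2): Delta=0.0000 Bond=0.0000
V0=0.5751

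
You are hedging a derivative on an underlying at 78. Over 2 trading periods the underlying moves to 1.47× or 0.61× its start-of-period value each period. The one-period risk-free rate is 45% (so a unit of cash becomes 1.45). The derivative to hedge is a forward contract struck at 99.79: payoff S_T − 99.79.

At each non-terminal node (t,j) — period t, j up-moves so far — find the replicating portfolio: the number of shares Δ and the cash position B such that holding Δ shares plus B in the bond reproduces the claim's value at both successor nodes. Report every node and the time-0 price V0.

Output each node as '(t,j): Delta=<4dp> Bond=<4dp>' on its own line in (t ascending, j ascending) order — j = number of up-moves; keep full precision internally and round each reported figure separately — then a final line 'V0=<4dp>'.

(0,0): Delta=1.0000 Bond=-47.4625
(1,0): Delta=1.0000 Bond=-68.8207
(1,1): Delta=1.0000 Bond=-68.8207
V0=30.5375

Since d<R<u, set p* = (R−d)/(u−d) = 0.9767; price each node as the discounted p*-expectation of its children.
Payoff layer (t=2): V(2,0)=-70.7662, V(2,1)=-29.8474, V(2,2)=68.7602
(1,0): S=47.5800. Δ = (V_up−V_dn)/(S_up−S_dn) = (-29.8474−-70.7662)/(69.9426−29.0238) = 1.0000. V = [p*·-29.8474 + (1−p*)·-70.7662]/1.45 = -21.2407. B = V − Δ·S = -68.8207.
(1,1): S=114.6600. Δ = (V_up−V_dn)/(S_up−S_dn) = (68.7602−-29.8474)/(168.5502−69.9426) = 1.0000. V = [p*·68.7602 + (1−p*)·-29.8474]/1.45 = 45.8393. B = V − Δ·S = -68.8207.
(0,0): S=78.0000. Δ = (V_up−V_dn)/(S_up−S_dn) = (45.8393−-21.2407)/(114.6600−47.5800) = 1.0000. V = [p*·45.8393 + (1−p*)·-21.2407]/1.45 = 30.5375. B = V − Δ·S = -47.4625.
Self-financing check: at every node Δ·S+B equals the discounted successor values.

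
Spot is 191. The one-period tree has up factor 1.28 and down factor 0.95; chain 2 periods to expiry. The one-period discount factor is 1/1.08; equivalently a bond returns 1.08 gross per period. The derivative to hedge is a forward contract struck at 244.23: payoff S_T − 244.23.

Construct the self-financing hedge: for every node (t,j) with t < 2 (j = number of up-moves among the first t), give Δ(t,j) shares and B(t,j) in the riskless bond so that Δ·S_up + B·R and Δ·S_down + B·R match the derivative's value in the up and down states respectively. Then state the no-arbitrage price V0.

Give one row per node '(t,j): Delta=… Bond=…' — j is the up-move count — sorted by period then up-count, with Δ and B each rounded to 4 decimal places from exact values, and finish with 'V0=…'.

Under the risk-neutral measure, an up-move has probability p* = (R−d)/(u−d) = 0.3939 and values discount at R = 1.08.
Terminal payoffs: V(2,0)=-71.8525, V(2,1)=-11.9740, V(2,2)=68.7044
Node (1,0) S=181.4500: V=(p*·-11.9740+(1−p*)·-71.8525)/1.08=-44.6889; Δ=(-11.9740−-71.8525)/(232.2560−172.3775)=1.0000; B=V−Δ·S=-226.1389
Node (1,1) S=244.4800: V=(p*·68.7044+(1−p*)·-11.9740)/1.08=18.3411; Δ=(68.7044−-11.9740)/(312.9344−232.2560)=1.0000; B=V−Δ·S=-226.1389
Node (0,0) S=191.0000: V=(p*·18.3411+(1−p*)·-44.6889)/1.08=-18.3879; Δ=(18.3411−-44.6889)/(244.4800−181.4500)=1.0000; B=V−Δ·S=-209.3879
Self-financing check: at every node Δ·S+B equals the discounted successor values.

(0,0): Delta=1.0000 Bond=-209.3879
(1,0): Delta=1.0000 Bond=-226.1389
(1,1): Delta=1.0000 Bond=-226.1389
V0=-18.3879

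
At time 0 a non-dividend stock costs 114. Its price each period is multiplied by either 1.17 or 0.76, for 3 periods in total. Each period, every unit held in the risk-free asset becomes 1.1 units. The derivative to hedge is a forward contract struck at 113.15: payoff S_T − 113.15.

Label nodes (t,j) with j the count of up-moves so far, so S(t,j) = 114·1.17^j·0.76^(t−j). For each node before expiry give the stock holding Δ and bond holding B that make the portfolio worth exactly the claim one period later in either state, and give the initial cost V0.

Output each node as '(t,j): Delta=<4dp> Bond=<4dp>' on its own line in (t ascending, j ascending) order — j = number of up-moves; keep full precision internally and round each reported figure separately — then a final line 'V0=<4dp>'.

(0,0): Delta=1.0000 Bond=-85.0113
(1,0): Delta=1.0000 Bond=-93.5124
(1,1): Delta=1.0000 Bond=-93.5124
(2,0): Delta=1.0000 Bond=-102.8636
(2,1): Delta=1.0000 Bond=-102.8636
(2,2): Delta=1.0000 Bond=-102.8636
V0=28.9887

Under the risk-neutral measure, an up-move has probability p* = (R−d)/(u−d) = 0.8293 and values discount at R = 1.1.
At expiry t=3: V(3,0)=-63.1067, V(3,1)=-36.1097, V(3,2)=5.4515, V(3,3)=69.4339
Node (2,0) S=65.8464: V=(p*·-36.1097+(1−p*)·-63.1067)/1.1=-37.0172; Δ=(-36.1097−-63.1067)/(77.0403−50.0433)=1.0000; B=V−Δ·S=-102.8636
Node (2,1) S=101.3688: V=(p*·5.4515+(1−p*)·-36.1097)/1.1=-1.4948; Δ=(5.4515−-36.1097)/(118.6015−77.0403)=1.0000; B=V−Δ·S=-102.8636
Node (2,2) S=156.0546: V=(p*·69.4339+(1−p*)·5.4515)/1.1=53.1910; Δ=(69.4339−5.4515)/(182.5839−118.6015)=1.0000; B=V−Δ·S=-102.8636
Node (1,0) S=86.6400: V=(p*·-1.4948+(1−p*)·-37.0172)/1.1=-6.8724; Δ=(-1.4948−-37.0172)/(101.3688−65.8464)=1.0000; B=V−Δ·S=-93.5124
Node (1,1) S=133.3800: V=(p*·53.1910+(1−p*)·-1.4948)/1.1=39.8676; Δ=(53.1910−-1.4948)/(156.0546−101.3688)=1.0000; B=V−Δ·S=-93.5124
Node (0,0) S=114.0000: V=(p*·39.8676+(1−p*)·-6.8724)/1.1=28.9887; Δ=(39.8676−-6.8724)/(133.3800−86.6400)=1.0000; B=V−Δ·S=-85.0113
The time-0 hedge costs 28.9887, which is the no-arbitrage price.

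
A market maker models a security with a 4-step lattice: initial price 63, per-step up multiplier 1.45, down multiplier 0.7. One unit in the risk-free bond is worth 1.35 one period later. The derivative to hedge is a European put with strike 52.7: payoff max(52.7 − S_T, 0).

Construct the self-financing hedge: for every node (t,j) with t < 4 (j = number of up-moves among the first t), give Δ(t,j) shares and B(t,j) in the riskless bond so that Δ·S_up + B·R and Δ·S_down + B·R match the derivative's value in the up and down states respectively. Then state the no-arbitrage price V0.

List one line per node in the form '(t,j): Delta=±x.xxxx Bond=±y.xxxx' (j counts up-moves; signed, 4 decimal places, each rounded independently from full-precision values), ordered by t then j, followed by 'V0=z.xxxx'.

(0,0): Delta=-0.0088 Bond=0.6125
(1,0): Delta=-0.0867 Bond=4.2611
(1,1): Delta=-0.0030 Bond=0.2985
(2,0): Delta=-0.6616 Bond=23.4997
(2,1): Delta=-0.0440 Bond=3.0222
(2,2): Delta=0.0000 Bond=0.0000
(3,0): Delta=-1.0000 Bond=39.0370
(3,1): Delta=-0.6365 Bond=30.5996
(3,2): Delta=0.0000 Bond=0.0000
(3,3): Delta=0.0000 Bond=0.0000
V0=0.0564

No-arbitrage ⇒ martingale measure with p* = (R−d)/(u−d) = 0.8667.
Terminal payoffs: V(4,0)=37.5737, V(4,1)=21.3670, V(4,2)=0.0000, V(4,3)=0.0000, V(4,4)=0.0000
Node (3,0) S=21.6090: V=(p*·21.3670+(1−p*)·37.5737)/1.35=17.4280; Δ=(21.3670−37.5737)/(31.3330−15.1263)=-1.0000; B=V−Δ·S=39.0370
Node (3,1) S=44.7615: V=(p*·0.0000+(1−p*)·21.3670)/1.35=2.1103; Δ=(0.0000−21.3670)/(64.9042−31.3330)=-0.6365; B=V−Δ·S=30.5996
Node (3,2) S=92.7203: V=(p*·0.0000+(1−p*)·0.0000)/1.35=0.0000; Δ=(0.0000−0.0000)/(134.4444−64.9042)=0.0000; B=V−Δ·S=0.0000
Node (3,3) S=192.0634: V=(p*·0.0000+(1−p*)·0.0000)/1.35=0.0000; Δ=(0.0000−0.0000)/(278.4919−134.4444)=0.0000; B=V−Δ·S=0.0000
Node (2,0) S=30.8700: V=(p*·2.1103+(1−p*)·17.4280)/1.35=3.0761; Δ=(2.1103−17.4280)/(44.7615−21.6090)=-0.6616; B=V−Δ·S=23.4997
Node (2,1) S=63.9450: V=(p*·0.0000+(1−p*)·2.1103)/1.35=0.2084; Δ=(0.0000−2.1103)/(92.7202−44.7615)=-0.0440; B=V−Δ·S=3.0222
Node (2,2) S=132.4575: V=(p*·0.0000+(1−p*)·0.0000)/1.35=0.0000; Δ=(0.0000−0.0000)/(192.0634−92.7203)=0.0000; B=V−Δ·S=0.0000
Node (1,0) S=44.1000: V=(p*·0.2084+(1−p*)·3.0761)/1.35=0.4376; Δ=(0.2084−3.0761)/(63.9450−30.8700)=-0.0867; B=V−Δ·S=4.2611
Node (1,1) S=91.3500: V=(p*·0.0000+(1−p*)·0.2084)/1.35=0.0206; Δ=(0.0000−0.2084)/(132.4575−63.9450)=-0.0030; B=V−Δ·S=0.2985
Node (0,0) S=63.0000: V=(p*·0.0206+(1−p*)·0.4376)/1.35=0.0564; Δ=(0.0206−0.4376)/(91.3500−44.1000)=-0.0088; B=V−Δ·S=0.6125
Root portfolio cost Δ·63+B reproduces V0=0.0564.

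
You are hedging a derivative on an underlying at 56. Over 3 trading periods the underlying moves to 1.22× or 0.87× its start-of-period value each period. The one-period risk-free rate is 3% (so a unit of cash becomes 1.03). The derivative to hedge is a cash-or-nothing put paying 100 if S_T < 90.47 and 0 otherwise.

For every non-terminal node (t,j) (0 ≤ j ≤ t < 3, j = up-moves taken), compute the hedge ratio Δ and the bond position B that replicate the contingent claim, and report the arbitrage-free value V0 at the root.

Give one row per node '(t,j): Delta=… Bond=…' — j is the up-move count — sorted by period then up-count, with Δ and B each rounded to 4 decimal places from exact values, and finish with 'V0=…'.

Since d<R<u, set p* = (R−d)/(u−d) = 0.4571; price each node as the discounted p*-expectation of its children.
Payoff layer (t=3): V(3,0)=100.0000, V(3,1)=100.0000, V(3,2)=100.0000, V(3,3)=0.0000
Node (2,0) S=42.3864: V=(p*·100.0000+(1−p*)·100.0000)/1.03=97.0874; Δ=(100.0000−100.0000)/(51.7114−36.8762)=0.0000; B=V−Δ·S=97.0874
Node (2,1) S=59.4384: V=(p*·100.0000+(1−p*)·100.0000)/1.03=97.0874; Δ=(100.0000−100.0000)/(72.5148−51.7114)=0.0000; B=V−Δ·S=97.0874
Node (2,2) S=83.3504: V=(p*·0.0000+(1−p*)·100.0000)/1.03=52.7046; Δ=(0.0000−100.0000)/(101.6875−72.5148)=-3.4279; B=V−Δ·S=338.4189
Node (1,0) S=48.7200: V=(p*·97.0874+(1−p*)·97.0874)/1.03=94.2596; Δ=(97.0874−97.0874)/(59.4384−42.3864)=0.0000; B=V−Δ·S=94.2596
Node (1,1) S=68.3200: V=(p*·52.7046+(1−p*)·97.0874)/1.03=74.5613; Δ=(52.7046−97.0874)/(83.3504−59.4384)=-1.8561; B=V−Δ·S=201.3693
Node (0,0) S=56.0000: V=(p*·74.5613+(1−p*)·94.2596)/1.03=82.7715; Δ=(74.5613−94.2596)/(68.3200−48.7200)=-1.0050; B=V−Δ·S=139.0524
Each (Δ,B) replicates both successor values, so the strategy is self-financing and V0 is arbitrage-free.

(0,0): Delta=-1.0050 Bond=139.0524
(1,0): Delta=0.0000 Bond=94.2596
(1,1): Delta=-1.8561 Bond=201.3693
(2,0): Delta=0.0000 Bond=97.0874
(2,1): Delta=0.0000 Bond=97.0874
(2,2): Delta=-3.4279 Bond=338.4189
V0=82.7715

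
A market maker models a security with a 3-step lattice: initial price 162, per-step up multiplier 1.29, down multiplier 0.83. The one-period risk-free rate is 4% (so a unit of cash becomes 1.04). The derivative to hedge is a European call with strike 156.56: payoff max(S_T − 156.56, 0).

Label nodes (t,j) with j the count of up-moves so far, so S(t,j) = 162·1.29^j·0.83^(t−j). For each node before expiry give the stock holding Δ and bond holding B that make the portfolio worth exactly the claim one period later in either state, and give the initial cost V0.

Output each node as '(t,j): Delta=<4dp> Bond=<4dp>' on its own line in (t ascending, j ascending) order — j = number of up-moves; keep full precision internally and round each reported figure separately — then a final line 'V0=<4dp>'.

Under the risk-neutral measure, an up-move has probability p* = (R−d)/(u−d) = 0.4565 and values discount at R = 1.04.
Terminal payoffs: V(3,0)=0.0000, V(3,1)=0.0000, V(3,2)=67.1949, V(3,3)=191.2036
  t=2,j=0: stock 111.6018 → up 143.9663 (V=0.0000), down 92.6295 (V=0.0000). Price 0.0000; hedge Δ=0.0000, bond B=0.0000.
  t=2,j=1: stock 173.4534 → up 223.7549 (V=67.1949), down 143.9663 (V=0.0000). Price 29.4961; hedge Δ=0.8422, bond B=-116.5798.
  t=2,j=2: stock 269.5842 → up 347.7636 (V=191.2036), down 223.7549 (V=67.1949). Price 119.0457; hedge Δ=1.0000, bond B=-150.5385.
  t=1,j=0: stock 134.4600 → up 173.4534 (V=29.4961), down 111.6018 (V=0.0000). Price 12.9477; hedge Δ=0.4769, bond B=-51.1742.
  t=1,j=1: stock 208.9800 → up 269.5842 (V=119.0457), down 173.4534 (V=29.4961). Price 67.6706; hedge Δ=0.9315, bond B=-127.0025.
  t=0,j=0: stock 162.0000 → up 208.9800 (V=67.6706), down 134.4600 (V=12.9477). Price 36.4711; hedge Δ=0.7343, bond B=-82.4918.
Self-financing check: at every node Δ·S+B equals the discounted successor values.

(0,0): Delta=0.7343 Bond=-82.4918
(1,0): Delta=0.4769 Bond=-51.1742
(1,1): Delta=0.9315 Bond=-127.0025
(2,0): Delta=0.0000 Bond=0.0000
(2,1): Delta=0.8422 Bond=-116.5798
(2,2): Delta=1.0000 Bond=-150.5385
V0=36.4711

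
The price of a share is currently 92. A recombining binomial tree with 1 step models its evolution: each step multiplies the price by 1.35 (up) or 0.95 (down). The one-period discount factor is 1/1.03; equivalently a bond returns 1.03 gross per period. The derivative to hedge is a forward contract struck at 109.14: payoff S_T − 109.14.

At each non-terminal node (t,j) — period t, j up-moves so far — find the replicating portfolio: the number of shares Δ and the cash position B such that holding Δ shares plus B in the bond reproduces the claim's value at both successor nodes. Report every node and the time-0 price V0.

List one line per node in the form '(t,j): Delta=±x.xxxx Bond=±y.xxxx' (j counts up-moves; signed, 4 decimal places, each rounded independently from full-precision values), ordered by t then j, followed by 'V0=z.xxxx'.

(0,0): Delta=1.0000 Bond=-105.9612
V0=-13.9612

Under the risk-neutral measure, an up-move has probability p* = (R−d)/(u−d) = 0.2000 and values discount at R = 1.03.
At expiry t=1: V(1,0)=-21.7400, V(1,1)=15.0600
(0,0): S=92.0000. Δ = (V_up−V_dn)/(S_up−S_dn) = (15.0600−-21.7400)/(124.2000−87.4000) = 1.0000. V = [p*·15.0600 + (1−p*)·-21.7400]/1.03 = -13.9612. B = V − Δ·S = -105.9612.
Check: Δ(0,0)·S0 + B(0,0) = -13.9612 = V0.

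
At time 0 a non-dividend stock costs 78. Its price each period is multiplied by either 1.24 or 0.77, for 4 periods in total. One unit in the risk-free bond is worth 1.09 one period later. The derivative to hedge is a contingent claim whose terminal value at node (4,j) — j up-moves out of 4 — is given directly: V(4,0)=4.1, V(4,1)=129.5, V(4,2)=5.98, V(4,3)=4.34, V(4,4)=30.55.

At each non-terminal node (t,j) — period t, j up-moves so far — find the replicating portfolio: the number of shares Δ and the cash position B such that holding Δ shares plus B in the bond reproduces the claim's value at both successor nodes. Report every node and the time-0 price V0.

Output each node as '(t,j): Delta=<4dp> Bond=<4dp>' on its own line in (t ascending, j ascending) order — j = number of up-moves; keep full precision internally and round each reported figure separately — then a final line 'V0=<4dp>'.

Since d<R<u, set p* = (R−d)/(u−d) = 0.6809; price each node as the discounted p*-expectation of its children.
Terminal payoffs: V(4,0)=4.1000, V(4,1)=129.5000, V(4,2)=5.9800, V(4,3)=4.3400, V(4,4)=30.5500
Node (3,0) S=35.6096: V=(p*·129.5000+(1−p*)·4.1000)/1.09=82.0906; Δ=(129.5000−4.1000)/(44.1559−27.4194)=7.4926; B=V−Δ·S=-184.7179
Node (3,1) S=57.3453: V=(p*·5.9800+(1−p*)·129.5000)/1.09=41.6525; Δ=(5.9800−129.5000)/(71.1082−44.1559)=-4.5829; B=V−Δ·S=304.4611
Node (3,2) S=92.3483: V=(p*·4.3400+(1−p*)·5.9800)/1.09=4.4618; Δ=(4.3400−5.9800)/(114.5118−71.1082)=-0.0378; B=V−Δ·S=7.9512
Node (3,3) S=148.7167: V=(p*·30.5500+(1−p*)·4.3400)/1.09=20.3533; Δ=(30.5500−4.3400)/(184.4087−114.5118)=0.3750; B=V−Δ·S=-35.4126
Node (2,0) S=46.2462: V=(p*·41.6525+(1−p*)·82.0906)/1.09=50.0535; Δ=(41.6525−82.0906)/(57.3453−35.6096)=-1.8604; B=V−Δ·S=136.0918
Node (2,1) S=74.4744: V=(p*·4.4618+(1−p*)·41.6525)/1.09=14.9828; Δ=(4.4618−41.6525)/(92.3483−57.3453)=-1.0625; B=V−Δ·S=94.1119
Node (2,2) S=119.9328: V=(p*·20.3533+(1−p*)·4.4618)/1.09=14.0198; Δ=(20.3533−4.4618)/(148.7167−92.3483)=0.2819; B=V−Δ·S=-19.7919
Node (1,0) S=60.0600: V=(p*·14.9828+(1−p*)·50.0535)/1.09=24.0143; Δ=(14.9828−50.0535)/(74.4744−46.2462)=-1.2424; B=V−Δ·S=98.6328
Node (1,1) S=96.7200: V=(p*·14.0198+(1−p*)·14.9828)/1.09=13.1441; Δ=(14.0198−14.9828)/(119.9328−74.4744)=-0.0212; B=V−Δ·S=15.1930
Node (0,0) S=78.0000: V=(p*·13.1441+(1−p*)·24.0143)/1.09=15.2416; Δ=(13.1441−24.0143)/(96.7200−60.0600)=-0.2965; B=V−Δ·S=38.3695
Check: Δ(0,0)·S0 + B(0,0) = 15.2416 = V0.

(0,0): Delta=-0.2965 Bond=38.3695
(1,0): Delta=-1.2424 Bond=98.6328
(1,1): Delta=-0.0212 Bond=15.1930
(2,0): Delta=-1.8604 Bond=136.0918
(2,1): Delta=-1.0625 Bond=94.1119
(2,2): Delta=0.2819 Bond=-19.7919
(3,0): Delta=7.4926 Bond=-184.7179
(3,1): Delta=-4.5829 Bond=304.4611
(3,2): Delta=-0.0378 Bond=7.9512
(3,3): Delta=0.3750 Bond=-35.4126
V0=15.2416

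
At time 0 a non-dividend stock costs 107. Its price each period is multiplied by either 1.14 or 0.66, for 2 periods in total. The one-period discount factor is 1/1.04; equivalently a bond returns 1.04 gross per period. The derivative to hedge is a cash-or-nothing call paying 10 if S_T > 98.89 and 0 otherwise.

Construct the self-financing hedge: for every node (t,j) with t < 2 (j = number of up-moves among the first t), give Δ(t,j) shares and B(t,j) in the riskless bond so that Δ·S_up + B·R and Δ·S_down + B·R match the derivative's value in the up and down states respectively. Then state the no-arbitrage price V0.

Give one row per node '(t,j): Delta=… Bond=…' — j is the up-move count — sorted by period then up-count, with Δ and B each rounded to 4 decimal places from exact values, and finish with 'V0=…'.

Risk-neutral probability p* = (R−d)/(u−d) = (1.04−0.66)/(1.14−0.66) = 0.7917.
Terminal payoffs: V(2,0)=0.0000, V(2,1)=0.0000, V(2,2)=10.0000
Node (1,0) S=70.6200: V=(p*·0.0000+(1−p*)·0.0000)/1.04=0.0000; Δ=(0.0000−0.0000)/(80.5068−46.6092)=0.0000; B=V−Δ·S=0.0000
Node (1,1) S=121.9800: V=(p*·10.0000+(1−p*)·0.0000)/1.04=7.6122; Δ=(10.0000−0.0000)/(139.0572−80.5068)=0.1708; B=V−Δ·S=-13.2212
Node (0,0) S=107.0000: V=(p*·7.6122+(1−p*)·0.0000)/1.04=5.7945; Δ=(7.6122−0.0000)/(121.9800−70.6200)=0.1482; B=V−Δ·S=-10.0642
Each (Δ,B) replicates both successor values, so the strategy is self-financing and V0 is arbitrage-free.

(0,0): Delta=0.1482 Bond=-10.0642
(1,0): Delta=0.0000 Bond=0.0000
(1,1): Delta=0.1708 Bond=-13.2212
V0=5.7945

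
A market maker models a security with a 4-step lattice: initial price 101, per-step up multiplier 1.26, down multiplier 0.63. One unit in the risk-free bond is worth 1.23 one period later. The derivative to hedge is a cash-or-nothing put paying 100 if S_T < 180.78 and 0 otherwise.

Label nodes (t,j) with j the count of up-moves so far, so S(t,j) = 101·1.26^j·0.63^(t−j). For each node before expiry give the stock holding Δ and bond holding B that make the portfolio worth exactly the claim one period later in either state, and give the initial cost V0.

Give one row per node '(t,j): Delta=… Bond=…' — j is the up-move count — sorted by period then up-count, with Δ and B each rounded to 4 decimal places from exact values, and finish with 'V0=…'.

Since d<R<u, set p* = (R−d)/(u−d) = 0.9524; price each node as the discounted p*-expectation of its children.
Terminal payoffs: V(4,0)=100.0000, V(4,1)=100.0000, V(4,2)=100.0000, V(4,3)=100.0000, V(4,4)=0.0000
Node (3,0) S=25.2547: V=(p*·100.0000+(1−p*)·100.0000)/1.23=81.3008; Δ=(100.0000−100.0000)/(31.8210−15.9105)=0.0000; B=V−Δ·S=81.3008
Node (3,1) S=50.5095: V=(p*·100.0000+(1−p*)·100.0000)/1.23=81.3008; Δ=(100.0000−100.0000)/(63.6420−31.8210)=0.0000; B=V−Δ·S=81.3008
Node (3,2) S=101.0190: V=(p*·100.0000+(1−p*)·100.0000)/1.23=81.3008; Δ=(100.0000−100.0000)/(127.2839−63.6420)=0.0000; B=V−Δ·S=81.3008
Node (3,3) S=202.0380: V=(p*·0.0000+(1−p*)·100.0000)/1.23=3.8715; Δ=(0.0000−100.0000)/(254.5678−127.2839)=-0.7856; B=V−Δ·S=162.6016
Node (2,0) S=40.0869: V=(p*·81.3008+(1−p*)·81.3008)/1.23=66.0982; Δ=(81.3008−81.3008)/(50.5095−25.2547)=0.0000; B=V−Δ·S=66.0982
Node (2,1) S=80.1738: V=(p*·81.3008+(1−p*)·81.3008)/1.23=66.0982; Δ=(81.3008−81.3008)/(101.0190−50.5095)=0.0000; B=V−Δ·S=66.0982
Node (2,2) S=160.3476: V=(p*·3.8715+(1−p*)·81.3008)/1.23=6.1452; Δ=(3.8715−81.3008)/(202.0380−101.0190)=-0.7665; B=V−Δ·S=129.0489
Node (1,0) S=63.6300: V=(p*·66.0982+(1−p*)·66.0982)/1.23=53.7384; Δ=(66.0982−66.0982)/(80.1738−40.0869)=0.0000; B=V−Δ·S=53.7384
Node (1,1) S=127.2600: V=(p*·6.1452+(1−p*)·66.0982)/1.23=7.3171; Δ=(6.1452−66.0982)/(160.3476−80.1738)=-0.7478; B=V−Δ·S=102.4807
Node (0,0) S=101.0000: V=(p*·7.3171+(1−p*)·53.7384)/1.23=7.7461; Δ=(7.3171−53.7384)/(127.2600−63.6300)=-0.7295; B=V−Δ·S=81.4306
Self-financing check: at every node Δ·S+B equals the discounted successor values.

(0,0): Delta=-0.7295 Bond=81.4306
(1,0): Delta=0.0000 Bond=53.7384
(1,1): Delta=-0.7478 Bond=102.4807
(2,0): Delta=0.0000 Bond=66.0982
(2,1): Delta=0.0000 Bond=66.0982
(2,2): Delta=-0.7665 Bond=129.0489
(3,0): Delta=0.0000 Bond=81.3008
(3,1): Delta=0.0000 Bond=81.3008
(3,2): Delta=0.0000 Bond=81.3008
(3,3): Delta=-0.7856 Bond=162.6016
V0=7.7461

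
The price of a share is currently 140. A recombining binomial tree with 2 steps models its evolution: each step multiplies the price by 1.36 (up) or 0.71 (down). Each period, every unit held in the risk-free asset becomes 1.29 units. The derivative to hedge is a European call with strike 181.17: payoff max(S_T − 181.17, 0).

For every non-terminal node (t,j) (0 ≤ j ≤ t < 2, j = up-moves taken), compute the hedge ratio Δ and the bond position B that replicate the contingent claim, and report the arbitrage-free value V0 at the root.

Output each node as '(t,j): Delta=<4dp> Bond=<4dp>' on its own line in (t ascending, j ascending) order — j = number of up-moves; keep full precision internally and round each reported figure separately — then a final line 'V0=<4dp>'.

Since d<R<u, set p* = (R−d)/(u−d) = 0.8923; price each node as the discounted p*-expectation of its children.
Terminal values V(2,·): V(2,0)=0.0000, V(2,1)=0.0000, V(2,2)=77.7740
Node (1,0) S=99.4000: V=(p*·0.0000+(1−p*)·0.0000)/1.29=0.0000; Δ=(0.0000−0.0000)/(135.1840−70.5740)=0.0000; B=V−Δ·S=0.0000
Node (1,1) S=190.4000: V=(p*·77.7740+(1−p*)·0.0000)/1.29=53.7972; Δ=(77.7740−0.0000)/(258.9440−135.1840)=0.6284; B=V−Δ·S=-65.8551
Node (0,0) S=140.0000: V=(p*·53.7972+(1−p*)·0.0000)/1.29=37.2121; Δ=(53.7972−0.0000)/(190.4000−99.4000)=0.5912; B=V−Δ·S=-45.5528
Each (Δ,B) replicates both successor values, so the strategy is self-financing and V0 is arbitrage-free.

(0,0): Delta=0.5912 Bond=-45.5528
(1,0): Delta=0.0000 Bond=0.0000
(1,1): Delta=0.6284 Bond=-65.8551
V0=37.2121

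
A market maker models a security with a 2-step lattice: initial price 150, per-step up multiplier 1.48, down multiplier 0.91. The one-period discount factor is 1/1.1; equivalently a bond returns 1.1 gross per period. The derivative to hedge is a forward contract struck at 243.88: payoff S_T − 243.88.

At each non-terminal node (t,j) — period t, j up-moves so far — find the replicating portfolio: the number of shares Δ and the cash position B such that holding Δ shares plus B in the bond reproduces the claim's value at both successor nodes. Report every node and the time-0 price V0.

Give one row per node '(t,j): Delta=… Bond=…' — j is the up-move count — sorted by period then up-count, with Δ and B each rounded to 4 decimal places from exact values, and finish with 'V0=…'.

(0,0): Delta=1.0000 Bond=-201.5537
(1,0): Delta=1.0000 Bond=-221.7091
(1,1): Delta=1.0000 Bond=-221.7091
V0=-51.5537

No-arbitrage ⇒ martingale measure with p* = (R−d)/(u−d) = 0.3333.
At expiry t=2: V(2,0)=-119.6650, V(2,1)=-41.8600, V(2,2)=84.6800
Node (1,0) S=136.5000: V=(p*·-41.8600+(1−p*)·-119.6650)/1.1=-85.2091; Δ=(-41.8600−-119.6650)/(202.0200−124.2150)=1.0000; B=V−Δ·S=-221.7091
Node (1,1) S=222.0000: V=(p*·84.6800+(1−p*)·-41.8600)/1.1=0.2909; Δ=(84.6800−-41.8600)/(328.5600−202.0200)=1.0000; B=V−Δ·S=-221.7091
Node (0,0) S=150.0000: V=(p*·0.2909+(1−p*)·-85.2091)/1.1=-51.5537; Δ=(0.2909−-85.2091)/(222.0000−136.5000)=1.0000; B=V−Δ·S=-201.5537
Self-financing check: at every node Δ·S+B equals the discounted successor values.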